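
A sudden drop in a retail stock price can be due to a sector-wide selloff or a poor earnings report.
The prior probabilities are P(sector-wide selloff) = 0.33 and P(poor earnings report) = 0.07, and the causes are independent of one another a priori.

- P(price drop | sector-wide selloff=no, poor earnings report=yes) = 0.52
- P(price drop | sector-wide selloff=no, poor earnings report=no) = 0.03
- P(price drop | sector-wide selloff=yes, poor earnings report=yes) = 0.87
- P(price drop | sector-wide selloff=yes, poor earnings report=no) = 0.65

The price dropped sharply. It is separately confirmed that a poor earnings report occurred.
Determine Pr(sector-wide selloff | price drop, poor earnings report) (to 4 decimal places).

Pr(sector-wide selloff | price drop, poor earnings report) ≈ 0.4518

Weight on sector-wide selloff=true, given the evidence: 0.87*0.33 = 0.287100
Denominator P(price drop | poor earnings report): 0.52*0.67 + 0.87*0.33 = 0.635500
P(sector-wide selloff | price drop, poor earnings report) = 0.287100/0.635500 ≈ 0.4518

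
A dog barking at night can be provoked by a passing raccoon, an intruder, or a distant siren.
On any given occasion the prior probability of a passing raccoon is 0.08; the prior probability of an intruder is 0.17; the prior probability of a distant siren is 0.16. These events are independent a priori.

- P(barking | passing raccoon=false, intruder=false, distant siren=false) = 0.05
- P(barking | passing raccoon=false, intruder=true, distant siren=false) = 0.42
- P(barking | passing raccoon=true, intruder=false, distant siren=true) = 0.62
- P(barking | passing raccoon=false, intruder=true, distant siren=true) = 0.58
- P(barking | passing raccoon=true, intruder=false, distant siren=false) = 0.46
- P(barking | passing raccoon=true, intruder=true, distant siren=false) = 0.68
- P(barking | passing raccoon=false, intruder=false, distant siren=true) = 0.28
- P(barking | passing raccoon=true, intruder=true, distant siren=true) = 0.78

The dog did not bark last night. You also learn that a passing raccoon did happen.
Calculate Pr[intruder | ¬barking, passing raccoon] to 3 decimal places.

For the numerator, keep only intruder=true terms: 0.045696 + 0.005984 = 0.051680
The normalizing constant is 0.54×0.83×0.84 + 0.38×0.83×0.16 + 0.32×0.17×0.84 + 0.22×0.17×0.16 = 0.478632
Posterior = 0.051680 / 0.478632 ≈ 0.108

Pr[intruder | ¬barking, passing raccoon] ≈ 0.108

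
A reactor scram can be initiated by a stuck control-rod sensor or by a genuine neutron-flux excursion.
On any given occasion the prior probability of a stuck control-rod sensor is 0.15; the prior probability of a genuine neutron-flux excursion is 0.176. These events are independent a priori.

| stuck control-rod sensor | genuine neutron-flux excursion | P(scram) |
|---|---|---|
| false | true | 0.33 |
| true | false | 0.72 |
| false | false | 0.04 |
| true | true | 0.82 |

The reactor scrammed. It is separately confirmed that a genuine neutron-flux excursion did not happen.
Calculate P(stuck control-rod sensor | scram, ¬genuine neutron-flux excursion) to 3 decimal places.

P(stuck control-rod sensor | scram, ¬genuine neutron-flux excursion) ≈ 0.761

P(scram | ¬genuine neutron-flux excursion) = 0.04×0.85 + 0.72×0.15 = 0.034000 + 0.108000 = 0.142000
Of this, 0.108000 comes from 0.72×0.15 (the stuck control-rod sensor=true cases).
So P(stuck control-rod sensor | scram, ¬genuine neutron-flux excursion) = 0.108000/0.142000 ≈ 0.761.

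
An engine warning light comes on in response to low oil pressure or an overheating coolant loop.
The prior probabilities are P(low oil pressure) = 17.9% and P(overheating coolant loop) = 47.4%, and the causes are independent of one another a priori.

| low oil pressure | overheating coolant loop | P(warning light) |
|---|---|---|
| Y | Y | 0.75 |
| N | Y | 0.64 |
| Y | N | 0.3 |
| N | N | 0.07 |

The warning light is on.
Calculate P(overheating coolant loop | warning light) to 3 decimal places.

P(overheating coolant loop | warning light) ≈ 0.842

P(warning light) = 0.07·0.821·0.526 + 0.64·0.821·0.474 + 0.3·0.179·0.526 + 0.75·0.179·0.474 = 0.030229 + 0.249059 + 0.028246 + 0.063634 = 0.371168
Restricting to configurations with overheating coolant loop present: 0.249059 + 0.063634 = 0.312693.
So P(overheating coolant loop | warning light) = 0.312693/0.371168 ≈ 0.842.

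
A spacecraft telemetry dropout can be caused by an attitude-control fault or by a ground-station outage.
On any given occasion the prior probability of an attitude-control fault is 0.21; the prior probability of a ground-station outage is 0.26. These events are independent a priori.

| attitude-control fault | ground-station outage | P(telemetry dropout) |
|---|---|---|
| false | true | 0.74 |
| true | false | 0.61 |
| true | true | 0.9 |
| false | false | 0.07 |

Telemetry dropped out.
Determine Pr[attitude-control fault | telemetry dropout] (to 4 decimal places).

Pr[attitude-control fault | telemetry dropout] ≈ 0.4273

Weight on attitude-control fault=true, given the evidence: 0.094794 + 0.049140 = 0.143934
Denominator P(telemetry dropout): 0.07×0.79×0.74 + 0.74×0.79×0.26 + 0.61×0.21×0.74 + 0.9×0.21×0.26 = 0.336852
P(attitude-control fault | telemetry dropout) = 0.143934/0.336852 ≈ 0.4273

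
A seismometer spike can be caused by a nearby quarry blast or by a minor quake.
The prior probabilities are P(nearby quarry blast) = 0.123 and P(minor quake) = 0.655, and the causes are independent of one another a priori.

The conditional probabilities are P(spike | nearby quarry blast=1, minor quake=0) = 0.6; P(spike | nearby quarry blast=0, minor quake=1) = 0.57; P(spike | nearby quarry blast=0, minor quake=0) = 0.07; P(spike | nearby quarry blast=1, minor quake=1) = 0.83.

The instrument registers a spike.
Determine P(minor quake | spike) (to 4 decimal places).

P(minor quake | spike) ≈ 0.8942

P(spike) = 0.07·0.877·0.345 + 0.57·0.877·0.655 + 0.6·0.123·0.345 + 0.83·0.123·0.655 = 0.021180 + 0.327428 + 0.025461 + 0.066869 = 0.440938
Of this, 0.394297 comes from 0.327428 + 0.066869 (the minor quake=true cases).
Hence the posterior is 0.394297/0.440938 ≈ 0.8942.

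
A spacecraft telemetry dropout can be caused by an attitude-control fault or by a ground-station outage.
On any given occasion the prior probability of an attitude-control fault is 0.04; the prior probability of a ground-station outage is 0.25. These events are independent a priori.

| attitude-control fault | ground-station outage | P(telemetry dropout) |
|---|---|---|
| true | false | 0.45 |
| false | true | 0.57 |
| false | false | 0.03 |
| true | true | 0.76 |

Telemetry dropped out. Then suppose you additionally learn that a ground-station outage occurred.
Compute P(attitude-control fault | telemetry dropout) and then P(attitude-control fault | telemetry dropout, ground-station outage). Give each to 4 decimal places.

P(attitude-control fault | telemetry dropout) ≈ 0.1175; P(attitude-control fault | telemetry dropout, ground-station outage) ≈ 0.0526

P(telemetry dropout) = 0.03×0.96×0.75 + 0.57×0.96×0.25 + 0.45×0.04×0.75 + 0.76×0.04×0.25 = 0.021600 + 0.136800 + 0.013500 + 0.007600 = 0.179500
The attitude-control fault-present share is 0.013500 + 0.007600 = 0.021100.
Hence the posterior is 0.021100/0.179500 ≈ 0.1175.

Now condition on the additional information:
For the numerator, keep only attitude-control fault=true terms: 0.76*0.04 = 0.030400
The normalizing constant is 0.57*0.96 + 0.76*0.04 = 0.577600
P(attitude-control fault | telemetry dropout, ground-station outage) = 0.030400/0.577600 ≈ 0.0526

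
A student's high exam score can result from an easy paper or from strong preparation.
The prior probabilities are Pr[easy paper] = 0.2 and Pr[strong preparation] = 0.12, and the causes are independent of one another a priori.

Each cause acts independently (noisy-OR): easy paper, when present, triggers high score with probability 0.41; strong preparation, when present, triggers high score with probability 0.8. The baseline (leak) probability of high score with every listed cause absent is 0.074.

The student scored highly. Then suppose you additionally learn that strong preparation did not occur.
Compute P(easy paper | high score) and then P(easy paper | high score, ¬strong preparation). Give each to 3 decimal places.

Under noisy-OR, P(high score | causes) = 1 − (1−0.074)·∏(1−qᵢ) over the active causes.
By total probability over the 4 (easy paper, strong preparation) configurations:
  P(high score) = 0.074×0.8×0.88 + 0.8148×0.8×0.12 + 0.45366×0.2×0.88 + 0.890732×0.2×0.12
        = 0.052096 + 0.078221 + 0.079844 + 0.021378 = 0.231539
Keeping only the easy paper-present terms gives 0.101222, so
  P(easy paper | high score) = 0.101222 / 0.231539 ≈ 0.437

Now also conditioning on strong preparation≠true:
Numerator (weight on configurations with easy paper): 0.45366·0.2 = 0.090732
The normalizing constant is 0.074·0.8 + 0.45366·0.2 = 0.149932
P(easy paper | high score, ¬strong preparation) = 0.090732/0.149932 ≈ 0.605
With strong preparation excluded, easy paper must carry more of the explanatory weight for the high score.

P(easy paper | high score) ≈ 0.437; P(easy paper | high score, ¬strong preparation) ≈ 0.605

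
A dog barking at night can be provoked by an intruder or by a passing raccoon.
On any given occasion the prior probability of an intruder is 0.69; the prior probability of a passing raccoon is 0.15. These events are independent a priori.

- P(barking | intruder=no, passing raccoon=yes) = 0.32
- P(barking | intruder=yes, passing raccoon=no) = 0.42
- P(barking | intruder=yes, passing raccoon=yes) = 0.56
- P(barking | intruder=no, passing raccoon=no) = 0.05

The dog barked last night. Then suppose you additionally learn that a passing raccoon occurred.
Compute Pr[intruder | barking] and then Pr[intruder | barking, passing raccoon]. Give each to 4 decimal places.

Enumerate the 4 (intruder, passing raccoon) configurations and weight by the priors:
  P(barking) = 0.05·0.31·0.85 + 0.32·0.31·0.15 + 0.42·0.69·0.85 + 0.56·0.69·0.15
        = 0.013175 + 0.014880 + 0.246330 + 0.057960 = 0.332345
Keeping only the intruder-present terms gives 0.304290, so
  P(intruder | barking) = 0.304290 / 0.332345 ≈ 0.9156

Now also conditioning on passing raccoon=true:
For the numerator, keep only intruder=true terms: 0.56*0.69 = 0.386400
Normalizer over all consistent configurations: 0.32*0.31 + 0.56*0.69 = 0.485600
P(intruder | barking, passing raccoon) = 0.386400/0.485600 ≈ 0.7957
Conditioning on passing raccoon lowers the posterior on intruder: the classic explaining-away effect in a common-effect structure.

Pr[intruder | barking] ≈ 0.9156; Pr[intruder | barking, passing raccoon] ≈ 0.7957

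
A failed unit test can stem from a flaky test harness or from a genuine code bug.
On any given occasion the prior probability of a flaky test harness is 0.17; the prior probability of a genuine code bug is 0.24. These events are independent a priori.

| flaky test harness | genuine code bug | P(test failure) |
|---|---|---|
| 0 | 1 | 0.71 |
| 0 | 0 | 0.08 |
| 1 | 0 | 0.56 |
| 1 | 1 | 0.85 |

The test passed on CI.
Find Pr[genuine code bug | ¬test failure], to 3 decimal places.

For the numerator, keep only genuine code bug=true terms: 0.057768 + 0.006120 = 0.063888
Denominator P(¬test failure): 0.92×0.83×0.76 + 0.29×0.83×0.24 + 0.44×0.17×0.76 + 0.15×0.17×0.24 = 0.701072
Posterior = 0.063888 / 0.701072 ≈ 0.091

Pr[genuine code bug | ¬test failure] ≈ 0.091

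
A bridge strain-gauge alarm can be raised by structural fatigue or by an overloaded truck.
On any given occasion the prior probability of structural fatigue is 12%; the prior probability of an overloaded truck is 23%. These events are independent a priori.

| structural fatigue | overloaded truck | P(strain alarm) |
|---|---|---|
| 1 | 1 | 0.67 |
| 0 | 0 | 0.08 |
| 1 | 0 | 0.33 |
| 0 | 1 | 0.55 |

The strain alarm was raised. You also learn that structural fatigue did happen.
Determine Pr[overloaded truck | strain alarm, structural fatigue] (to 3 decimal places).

Pr[overloaded truck | strain alarm, structural fatigue] ≈ 0.378

Enumerate both values of overloaded truck and weight by the priors:
  P(strain alarm | structural fatigue) = 0.33*0.77 + 0.67*0.23
        = 0.254100 + 0.154100 = 0.408200
The terms with overloaded truck present sum to 0.154100, so
  P(overloaded truck | strain alarm, structural fatigue) = 0.154100 / 0.408200 ≈ 0.378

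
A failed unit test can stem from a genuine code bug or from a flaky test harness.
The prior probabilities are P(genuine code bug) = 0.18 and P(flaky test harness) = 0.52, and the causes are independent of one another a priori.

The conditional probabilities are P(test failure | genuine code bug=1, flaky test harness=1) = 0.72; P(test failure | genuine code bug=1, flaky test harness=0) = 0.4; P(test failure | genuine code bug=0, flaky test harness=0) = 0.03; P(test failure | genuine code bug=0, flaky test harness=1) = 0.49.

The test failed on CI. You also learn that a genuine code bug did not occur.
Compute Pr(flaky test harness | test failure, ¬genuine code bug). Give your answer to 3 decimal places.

Pr(flaky test harness | test failure, ¬genuine code bug) ≈ 0.947

P(test failure | ¬genuine code bug) = 0.03·0.48 + 0.49·0.52 = 0.014400 + 0.254800 = 0.269200
Of this, 0.254800 comes from 0.49·0.52 (the flaky test harness=true cases).
Hence the posterior is 0.254800/0.269200 ≈ 0.947.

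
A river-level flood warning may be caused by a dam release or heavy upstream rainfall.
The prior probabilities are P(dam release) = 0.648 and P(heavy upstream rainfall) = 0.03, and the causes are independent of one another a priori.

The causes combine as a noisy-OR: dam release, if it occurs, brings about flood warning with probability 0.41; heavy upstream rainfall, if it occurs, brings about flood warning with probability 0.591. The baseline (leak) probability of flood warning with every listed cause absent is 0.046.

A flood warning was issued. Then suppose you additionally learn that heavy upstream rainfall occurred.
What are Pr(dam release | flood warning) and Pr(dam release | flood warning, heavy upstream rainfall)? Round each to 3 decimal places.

Pr(dam release | flood warning) ≈ 0.929; Pr(dam release | flood warning, heavy upstream rainfall) ≈ 0.699

Under noisy-OR, P(flood warning | causes) = 1 − (1−0.046)·∏(1−qᵢ) over the active causes.
P(flood warning) = 0.046*0.352*0.97 + 0.609814*0.352*0.03 + 0.43714*0.648*0.97 + 0.76979*0.648*0.03 = 0.015706 + 0.006440 + 0.274769 + 0.014965 = 0.311880
Restricting to configurations with dam release present: 0.274769 + 0.014965 = 0.289734.
So P(dam release | flood warning) = 0.289734/0.311880 ≈ 0.929.

Now condition on the additional information:
Numerator (weight on configurations with dam release): 0.76979·0.648 = 0.498824
Normalizer over all consistent configurations: 0.609814·0.352 + 0.76979·0.648 = 0.713479
Posterior = 0.498824 / 0.713479 ≈ 0.699
This is intercausal reasoning (explaining away): once heavy upstream rainfall accounts for the flood warning, dam release becomes less likely.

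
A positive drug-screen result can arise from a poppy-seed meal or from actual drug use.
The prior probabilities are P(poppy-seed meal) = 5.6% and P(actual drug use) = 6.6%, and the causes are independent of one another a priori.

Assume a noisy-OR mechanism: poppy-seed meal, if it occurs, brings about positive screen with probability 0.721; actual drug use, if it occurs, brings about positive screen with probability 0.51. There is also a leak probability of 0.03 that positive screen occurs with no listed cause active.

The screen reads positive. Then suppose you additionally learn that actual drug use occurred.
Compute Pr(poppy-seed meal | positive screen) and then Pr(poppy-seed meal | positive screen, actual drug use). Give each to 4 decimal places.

Under noisy-OR, P(positive screen | causes) = 1 − (1−0.03)·∏(1−qᵢ) over the active causes.
For the numerator, keep only poppy-seed meal=true terms: 0.038149 + 0.003206 = 0.041355
Denominator P(positive screen): 0.03·0.944·0.934 + 0.5247·0.944·0.066 + 0.72937·0.056·0.934 + 0.867391·0.056·0.066 = 0.100497
Posterior = 0.041355 / 0.100497 ≈ 0.4115

With the extra evidence:
P(positive screen | actual drug use) = 0.5247×0.944 + 0.867391×0.056 = 0.495317 + 0.048574 = 0.543891
The poppy-seed meal-present share is 0.867391×0.056 = 0.048574.
Hence the posterior is 0.048574/0.543891 ≈ 0.0893.
Conditioning on actual drug use lowers the posterior on poppy-seed meal: the classic explaining-away effect in a common-effect structure.

Pr(poppy-seed meal | positive screen) ≈ 0.4115; Pr(poppy-seed meal | positive screen, actual drug use) ≈ 0.0893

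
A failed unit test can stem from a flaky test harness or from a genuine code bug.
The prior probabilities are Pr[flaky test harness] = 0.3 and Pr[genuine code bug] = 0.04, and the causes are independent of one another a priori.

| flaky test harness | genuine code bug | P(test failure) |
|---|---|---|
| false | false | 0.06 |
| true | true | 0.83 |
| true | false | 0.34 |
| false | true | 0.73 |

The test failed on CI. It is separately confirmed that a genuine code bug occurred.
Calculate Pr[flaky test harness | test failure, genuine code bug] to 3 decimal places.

Pr[flaky test harness | test failure, genuine code bug] ≈ 0.328

Weight on flaky test harness=true, given the evidence: 0.83·0.3 = 0.249000
Normalizer over all consistent configurations: 0.73·0.7 + 0.83·0.3 = 0.760000
P(flaky test harness | test failure, genuine code bug) = 0.249000/0.760000 ≈ 0.328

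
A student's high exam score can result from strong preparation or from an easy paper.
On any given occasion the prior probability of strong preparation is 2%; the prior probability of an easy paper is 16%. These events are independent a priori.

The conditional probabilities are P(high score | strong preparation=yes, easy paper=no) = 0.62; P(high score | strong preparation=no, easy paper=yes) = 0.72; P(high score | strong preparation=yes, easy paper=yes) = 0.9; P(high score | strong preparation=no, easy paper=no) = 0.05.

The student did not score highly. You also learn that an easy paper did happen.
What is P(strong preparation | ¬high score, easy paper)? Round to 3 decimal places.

Sum P(¬high score|·) weighted by the priors over both values of strong preparation:
  P(¬high score | easy paper) = 0.28·0.98 + 0.1·0.02
        = 0.274400 + 0.002000 = 0.276400
The terms with strong preparation present sum to 0.002000, so
  P(strong preparation | ¬high score, easy paper) = 0.002000 / 0.276400 ≈ 0.007

P(strong preparation | ¬high score, easy paper) ≈ 0.007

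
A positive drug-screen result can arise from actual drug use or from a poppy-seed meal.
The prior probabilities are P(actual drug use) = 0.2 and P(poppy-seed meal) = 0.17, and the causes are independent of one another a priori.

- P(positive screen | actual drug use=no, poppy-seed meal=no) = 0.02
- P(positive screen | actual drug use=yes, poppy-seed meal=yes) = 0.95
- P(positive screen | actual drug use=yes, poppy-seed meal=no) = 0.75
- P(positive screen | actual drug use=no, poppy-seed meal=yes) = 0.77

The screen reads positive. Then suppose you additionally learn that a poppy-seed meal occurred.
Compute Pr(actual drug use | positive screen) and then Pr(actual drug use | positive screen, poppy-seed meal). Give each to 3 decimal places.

Enumerate the 4 (actual drug use, poppy-seed meal) configurations and weight by the priors:
  P(positive screen) = 0.02*0.8*0.83 + 0.77*0.8*0.17 + 0.75*0.2*0.83 + 0.95*0.2*0.17
        = 0.013280 + 0.104720 + 0.124500 + 0.032300 = 0.274800
Keeping only the actual drug use-present terms gives 0.156800, so
  P(actual drug use | positive screen) = 0.156800 / 0.274800 ≈ 0.571

Now also conditioning on poppy-seed meal=true:
Enumerate both values of actual drug use and weight by the priors:
  P(positive screen | poppy-seed meal) = 0.77·0.8 + 0.95·0.2
        = 0.616000 + 0.190000 = 0.806000
The terms with actual drug use present sum to 0.190000, so
  P(actual drug use | positive screen, poppy-seed meal) = 0.190000 / 0.806000 ≈ 0.236

Pr(actual drug use | positive screen) ≈ 0.571; Pr(actual drug use | positive screen, poppy-seed meal) ≈ 0.236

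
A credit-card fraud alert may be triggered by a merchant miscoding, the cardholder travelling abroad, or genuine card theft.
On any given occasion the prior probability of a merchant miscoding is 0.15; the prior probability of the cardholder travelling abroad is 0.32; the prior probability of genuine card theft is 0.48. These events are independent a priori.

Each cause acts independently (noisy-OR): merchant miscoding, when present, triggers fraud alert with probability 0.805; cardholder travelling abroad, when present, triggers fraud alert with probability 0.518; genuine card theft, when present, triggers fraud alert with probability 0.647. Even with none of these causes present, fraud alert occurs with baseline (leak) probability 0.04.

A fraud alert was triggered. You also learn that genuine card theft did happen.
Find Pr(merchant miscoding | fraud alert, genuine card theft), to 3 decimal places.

Pr(merchant miscoding | fraud alert, genuine card theft) ≈ 0.189

Under noisy-OR, P(fraud alert | causes) = 1 − (1−0.04)·∏(1−qᵢ) over the active causes.
Weight on merchant miscoding=true, given the evidence: 0.095260 + 0.046471 = 0.141731
Normalizer over all consistent configurations: 0.66112·0.85·0.68 + 0.83666·0.85·0.32 + 0.933918·0.15·0.68 + 0.968149·0.15·0.32 = 0.751430
Posterior = 0.141731 / 0.751430 ≈ 0.189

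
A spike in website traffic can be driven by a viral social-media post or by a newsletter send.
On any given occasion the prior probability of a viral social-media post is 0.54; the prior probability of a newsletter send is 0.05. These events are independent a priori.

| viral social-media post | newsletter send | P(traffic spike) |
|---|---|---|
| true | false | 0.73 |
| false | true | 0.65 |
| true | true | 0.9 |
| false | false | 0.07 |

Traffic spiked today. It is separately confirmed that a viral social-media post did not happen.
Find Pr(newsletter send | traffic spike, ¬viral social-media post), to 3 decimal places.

Pr(newsletter send | traffic spike, ¬viral social-media post) ≈ 0.328

P(traffic spike | ¬viral social-media post) = 0.07×0.95 + 0.65×0.05 = 0.066500 + 0.032500 = 0.099000
Restricting to configurations with newsletter send present: 0.65×0.05 = 0.032500.
So P(newsletter send | traffic spike, ¬viral social-media post) = 0.032500/0.099000 ≈ 0.328.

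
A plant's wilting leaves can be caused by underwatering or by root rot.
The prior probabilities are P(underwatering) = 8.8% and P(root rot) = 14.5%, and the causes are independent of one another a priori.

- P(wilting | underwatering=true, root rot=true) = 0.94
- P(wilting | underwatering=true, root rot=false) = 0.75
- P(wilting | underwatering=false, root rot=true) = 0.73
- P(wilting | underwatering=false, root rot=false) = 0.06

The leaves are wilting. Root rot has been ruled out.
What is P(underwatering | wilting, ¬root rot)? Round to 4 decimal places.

P(wilting | ¬root rot) = 0.06×0.912 + 0.75×0.088 = 0.054720 + 0.066000 = 0.120720
Restricting to configurations with underwatering present: 0.75×0.088 = 0.066000.
P(underwatering | wilting, ¬root rot) = 0.066000 / 0.120720 ≈ 0.5467

P(underwatering | wilting, ¬root rot) ≈ 0.5467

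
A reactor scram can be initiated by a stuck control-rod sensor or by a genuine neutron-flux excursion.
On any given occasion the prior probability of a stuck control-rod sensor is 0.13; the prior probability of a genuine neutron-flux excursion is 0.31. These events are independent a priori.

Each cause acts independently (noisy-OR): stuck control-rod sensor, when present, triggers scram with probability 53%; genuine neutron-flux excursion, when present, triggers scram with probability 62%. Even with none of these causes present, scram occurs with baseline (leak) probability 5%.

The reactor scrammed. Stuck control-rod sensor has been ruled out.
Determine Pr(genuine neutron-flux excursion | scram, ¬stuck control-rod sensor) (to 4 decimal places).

Under noisy-OR, P(scram | causes) = 1 − (1−0.05)·∏(1−qᵢ) over the active causes.
P(scram | ¬stuck control-rod sensor) = 0.05*0.69 + 0.639*0.31 = 0.034500 + 0.198090 = 0.232590
Restricting to configurations with genuine neutron-flux excursion present: 0.639*0.31 = 0.198090.
So P(genuine neutron-flux excursion | scram, ¬stuck control-rod sensor) = 0.198090/0.232590 ≈ 0.8517.

Pr(genuine neutron-flux excursion | scram, ¬stuck control-rod sensor) ≈ 0.8517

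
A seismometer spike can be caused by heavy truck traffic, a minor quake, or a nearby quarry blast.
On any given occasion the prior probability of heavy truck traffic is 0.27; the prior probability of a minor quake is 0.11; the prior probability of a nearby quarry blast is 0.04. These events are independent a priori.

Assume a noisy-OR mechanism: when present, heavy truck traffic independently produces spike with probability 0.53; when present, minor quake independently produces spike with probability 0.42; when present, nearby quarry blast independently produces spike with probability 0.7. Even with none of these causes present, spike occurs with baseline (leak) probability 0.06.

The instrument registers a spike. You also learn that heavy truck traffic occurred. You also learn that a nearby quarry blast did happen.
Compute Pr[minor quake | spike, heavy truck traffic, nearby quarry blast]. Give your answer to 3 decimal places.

Under noisy-OR, P(spike | causes) = 1 − (1−0.06)·∏(1−qᵢ) over the active causes.
Numerator (weight on configurations with minor quake): 0.923127·0.11 = 0.101544
Normalizer over all consistent configurations: 0.86746·0.89 + 0.923127·0.11 = 0.873583
Posterior = 0.101544 / 0.873583 ≈ 0.116

Pr[minor quake | spike, heavy truck traffic, nearby quarry blast] ≈ 0.116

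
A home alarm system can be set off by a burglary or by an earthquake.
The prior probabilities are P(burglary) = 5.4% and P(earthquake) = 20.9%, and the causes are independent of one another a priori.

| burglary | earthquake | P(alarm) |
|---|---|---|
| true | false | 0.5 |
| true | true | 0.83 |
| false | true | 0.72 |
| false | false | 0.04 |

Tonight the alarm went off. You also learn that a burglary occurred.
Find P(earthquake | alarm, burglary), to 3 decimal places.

Sum P(alarm|·) weighted by the priors over both values of earthquake:
  P(alarm | burglary) = 0.5·0.791 + 0.83·0.209
        = 0.395500 + 0.173470 = 0.568970
The terms with earthquake present sum to 0.173470, so
  P(earthquake | alarm, burglary) = 0.173470 / 0.568970 ≈ 0.305

P(earthquake | alarm, burglary) ≈ 0.305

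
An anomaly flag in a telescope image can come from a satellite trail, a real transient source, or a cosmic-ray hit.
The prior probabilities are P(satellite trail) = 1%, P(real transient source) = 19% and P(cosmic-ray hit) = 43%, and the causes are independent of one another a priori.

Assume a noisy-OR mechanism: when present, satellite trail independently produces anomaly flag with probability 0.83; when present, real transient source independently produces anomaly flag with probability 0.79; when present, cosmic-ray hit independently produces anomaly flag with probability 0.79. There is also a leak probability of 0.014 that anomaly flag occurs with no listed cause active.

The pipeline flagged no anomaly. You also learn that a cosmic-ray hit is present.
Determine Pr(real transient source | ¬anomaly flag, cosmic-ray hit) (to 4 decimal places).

Under noisy-OR, P(anomaly flag | causes) = 1 − (1−0.014)·∏(1−qᵢ) over the active causes.
P(¬anomaly flag | cosmic-ray hit) = 0.20706*0.99*0.81 + 0.043483*0.99*0.19 + 0.0352*0.01*0.81 + 0.007392*0.01*0.19 = 0.166041 + 0.008179 + 0.000285 + 0.000014 = 0.174519
Of this, 0.008193 comes from 0.008179 + 0.000014 (the real transient source=true cases).
So P(real transient source | ¬anomaly flag, cosmic-ray hit) = 0.008193/0.174519 ≈ 0.0469.

Pr(real transient source | ¬anomaly flag, cosmic-ray hit) ≈ 0.0469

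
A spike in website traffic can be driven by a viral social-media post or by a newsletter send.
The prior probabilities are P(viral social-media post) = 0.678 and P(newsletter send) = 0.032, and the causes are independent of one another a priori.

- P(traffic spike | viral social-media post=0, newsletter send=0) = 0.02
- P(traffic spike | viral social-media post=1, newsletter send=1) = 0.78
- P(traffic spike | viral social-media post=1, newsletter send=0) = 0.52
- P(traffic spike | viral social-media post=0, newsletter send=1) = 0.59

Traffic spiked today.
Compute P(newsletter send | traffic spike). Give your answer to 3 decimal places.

P(newsletter send | traffic spike) ≈ 0.062

Sum P(traffic spike|·) weighted by the priors over the 4 (viral social-media post, newsletter send) configurations:
  P(traffic spike) = 0.02·0.322·0.968 + 0.59·0.322·0.032 + 0.52·0.678·0.968 + 0.78·0.678·0.032
        = 0.006234 + 0.006079 + 0.341278 + 0.016923 = 0.370514
The terms with newsletter send present sum to 0.023002, so
  P(newsletter send | traffic spike) = 0.023002 / 0.370514 ≈ 0.062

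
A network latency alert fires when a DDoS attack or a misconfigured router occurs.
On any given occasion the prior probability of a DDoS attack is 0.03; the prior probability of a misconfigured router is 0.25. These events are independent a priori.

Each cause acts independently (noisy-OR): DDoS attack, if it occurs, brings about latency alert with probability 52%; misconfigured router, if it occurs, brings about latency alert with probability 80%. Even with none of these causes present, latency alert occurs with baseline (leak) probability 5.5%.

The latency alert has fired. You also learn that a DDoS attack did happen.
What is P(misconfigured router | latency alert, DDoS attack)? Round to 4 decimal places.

Under noisy-OR, P(latency alert | causes) = 1 − (1−0.055)·∏(1−qᵢ) over the active causes.
For the numerator, keep only misconfigured router=true terms: 0.90928*0.25 = 0.227320
Denominator P(latency alert | DDoS attack): 0.5464*0.75 + 0.90928*0.25 = 0.637120
Posterior = 0.227320 / 0.637120 ≈ 0.3568

P(misconfigured router | latency alert, DDoS attack) ≈ 0.3568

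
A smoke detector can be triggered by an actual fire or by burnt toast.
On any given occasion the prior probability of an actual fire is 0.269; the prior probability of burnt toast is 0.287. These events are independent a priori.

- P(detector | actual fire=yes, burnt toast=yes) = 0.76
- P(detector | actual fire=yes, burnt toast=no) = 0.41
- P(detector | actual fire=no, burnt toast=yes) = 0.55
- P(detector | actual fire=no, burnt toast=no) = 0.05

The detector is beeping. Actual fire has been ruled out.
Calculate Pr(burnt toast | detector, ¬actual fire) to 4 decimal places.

For the numerator, keep only burnt toast=true terms: 0.55·0.287 = 0.157850
Normalizer over all consistent configurations: 0.05·0.713 + 0.55·0.287 = 0.193500
P(burnt toast | detector, ¬actual fire) = 0.157850/0.193500 ≈ 0.8158

Pr(burnt toast | detector, ¬actual fire) ≈ 0.8158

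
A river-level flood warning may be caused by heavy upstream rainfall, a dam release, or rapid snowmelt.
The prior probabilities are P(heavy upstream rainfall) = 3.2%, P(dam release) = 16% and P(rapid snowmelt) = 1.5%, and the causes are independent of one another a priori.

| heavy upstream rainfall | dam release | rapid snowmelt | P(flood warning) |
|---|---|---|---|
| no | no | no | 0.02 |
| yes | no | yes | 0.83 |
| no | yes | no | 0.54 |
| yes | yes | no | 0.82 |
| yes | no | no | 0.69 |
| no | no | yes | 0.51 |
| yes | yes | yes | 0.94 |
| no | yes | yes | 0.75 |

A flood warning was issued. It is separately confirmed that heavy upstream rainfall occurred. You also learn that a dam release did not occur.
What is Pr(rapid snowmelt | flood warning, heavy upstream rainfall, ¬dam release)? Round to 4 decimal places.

Pr(rapid snowmelt | flood warning, heavy upstream rainfall, ¬dam release) ≈ 0.0180

Weight on rapid snowmelt=true, given the evidence: 0.83×0.015 = 0.012450
Normalizer over all consistent configurations: 0.69×0.985 + 0.83×0.015 = 0.692100
P(rapid snowmelt | flood warning, heavy upstream rainfall, ¬dam release) = 0.012450/0.692100 ≈ 0.0180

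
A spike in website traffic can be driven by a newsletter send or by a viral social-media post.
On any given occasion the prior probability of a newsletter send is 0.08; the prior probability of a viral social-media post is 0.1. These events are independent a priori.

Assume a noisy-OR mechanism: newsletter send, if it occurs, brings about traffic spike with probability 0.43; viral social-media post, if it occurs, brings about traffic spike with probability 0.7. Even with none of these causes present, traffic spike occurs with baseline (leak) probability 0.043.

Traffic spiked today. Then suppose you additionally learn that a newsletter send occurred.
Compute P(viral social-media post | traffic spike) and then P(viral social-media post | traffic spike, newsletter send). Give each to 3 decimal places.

Under noisy-OR, P(traffic spike | causes) = 1 − (1−0.043)·∏(1−qᵢ) over the active causes.
Numerator (weight on configurations with viral social-media post): 0.065587 + 0.006691 = 0.072278
The normalizing constant is 0.043·0.92·0.9 + 0.7129·0.92·0.1 + 0.45451·0.08·0.9 + 0.836353·0.08·0.1 = 0.140607
Posterior = 0.072278 / 0.140607 ≈ 0.514

Now condition on the additional information:
For the numerator, keep only viral social-media post=true terms: 0.836353·0.1 = 0.083635
The normalizing constant is 0.45451·0.9 + 0.836353·0.1 = 0.492694
P(viral social-media post | traffic spike, newsletter send) = 0.083635/0.492694 ≈ 0.170

P(viral social-media post | traffic spike) ≈ 0.514; P(viral social-media post | traffic spike, newsletter send) ≈ 0.170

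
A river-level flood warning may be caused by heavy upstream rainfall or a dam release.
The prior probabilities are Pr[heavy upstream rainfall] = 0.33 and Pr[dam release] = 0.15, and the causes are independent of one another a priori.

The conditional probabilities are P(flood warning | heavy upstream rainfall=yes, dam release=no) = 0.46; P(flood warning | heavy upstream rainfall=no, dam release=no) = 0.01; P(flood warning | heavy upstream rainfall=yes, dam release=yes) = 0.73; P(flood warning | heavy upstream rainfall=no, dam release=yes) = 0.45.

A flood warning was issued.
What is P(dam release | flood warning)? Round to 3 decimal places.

Weight on dam release=true, given the evidence: 0.045225 + 0.036135 = 0.081360
Normalizer over all consistent configurations: 0.01*0.67*0.85 + 0.45*0.67*0.15 + 0.46*0.33*0.85 + 0.73*0.33*0.15 = 0.216085
P(dam release | flood warning) = 0.081360/0.216085 ≈ 0.377

P(dam release | flood warning) ≈ 0.377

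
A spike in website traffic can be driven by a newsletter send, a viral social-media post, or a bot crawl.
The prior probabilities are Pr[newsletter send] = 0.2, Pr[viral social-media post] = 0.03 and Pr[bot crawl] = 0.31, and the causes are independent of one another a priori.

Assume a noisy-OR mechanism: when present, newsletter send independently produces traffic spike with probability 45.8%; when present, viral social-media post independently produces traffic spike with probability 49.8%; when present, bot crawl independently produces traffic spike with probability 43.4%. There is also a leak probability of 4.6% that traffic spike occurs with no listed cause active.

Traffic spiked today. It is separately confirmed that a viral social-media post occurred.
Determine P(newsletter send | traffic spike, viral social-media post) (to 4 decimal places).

Under noisy-OR, P(traffic spike | causes) = 1 − (1−0.046)·∏(1−qᵢ) over the active causes.
P(traffic spike | viral social-media post) = 0.521092×0.8×0.69 + 0.728938×0.8×0.31 + 0.740432×0.2×0.69 + 0.853084×0.2×0.31 = 0.287643 + 0.180777 + 0.102180 + 0.052891 = 0.623491
Restricting to configurations with newsletter send present: 0.102180 + 0.052891 = 0.155071.
P(newsletter send | traffic spike, viral social-media post) = 0.155071 / 0.623491 ≈ 0.2487

P(newsletter send | traffic spike, viral social-media post) ≈ 0.2487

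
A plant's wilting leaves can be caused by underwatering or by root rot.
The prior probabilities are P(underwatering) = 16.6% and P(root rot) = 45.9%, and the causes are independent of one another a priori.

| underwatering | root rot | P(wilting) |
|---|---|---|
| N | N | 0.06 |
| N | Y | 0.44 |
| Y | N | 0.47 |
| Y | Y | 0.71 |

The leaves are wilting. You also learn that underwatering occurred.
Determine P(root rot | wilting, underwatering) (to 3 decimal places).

P(root rot | wilting, underwatering) ≈ 0.562

Sum P(wilting|·) weighted by the priors over both values of root rot:
  P(wilting | underwatering) = 0.47·0.541 + 0.71·0.459
        = 0.254270 + 0.325890 = 0.580160
Keeping only the root rot-present terms gives 0.325890, so
  P(root rot | wilting, underwatering) = 0.325890 / 0.580160 ≈ 0.562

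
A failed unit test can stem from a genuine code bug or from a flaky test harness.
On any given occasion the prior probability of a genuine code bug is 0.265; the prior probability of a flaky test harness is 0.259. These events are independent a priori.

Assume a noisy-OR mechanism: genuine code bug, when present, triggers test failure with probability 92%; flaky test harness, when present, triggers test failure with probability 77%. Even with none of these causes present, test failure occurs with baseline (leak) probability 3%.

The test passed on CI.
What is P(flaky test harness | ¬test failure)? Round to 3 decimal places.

Under noisy-OR, P(test failure | causes) = 1 − (1−0.03)·∏(1−qᵢ) over the active causes.
By total probability over the 4 (genuine code bug, flaky test harness) configurations:
  P(¬test failure) = 0.97·0.735·0.741 + 0.2231·0.735·0.259 + 0.0776·0.265·0.741 + 0.017848·0.265·0.259
        = 0.528296 + 0.042470 + 0.015238 + 0.001225 = 0.587229
Keeping only the flaky test harness-present terms gives 0.043695, so
  P(flaky test harness | ¬test failure) = 0.043695 / 0.587229 ≈ 0.074

P(flaky test harness | ¬test failure) ≈ 0.074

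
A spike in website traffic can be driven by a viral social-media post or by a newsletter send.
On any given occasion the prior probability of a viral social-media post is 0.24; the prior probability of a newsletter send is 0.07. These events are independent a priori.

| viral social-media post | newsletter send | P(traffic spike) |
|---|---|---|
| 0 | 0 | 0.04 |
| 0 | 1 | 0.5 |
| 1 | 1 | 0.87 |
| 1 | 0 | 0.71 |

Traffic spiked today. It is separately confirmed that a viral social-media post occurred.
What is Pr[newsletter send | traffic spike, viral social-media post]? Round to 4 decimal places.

By total probability over both values of newsletter send:
  P(traffic spike | viral social-media post) = 0.71×0.93 + 0.87×0.07
        = 0.660300 + 0.060900 = 0.721200
The terms with newsletter send present sum to 0.060900, so
  P(newsletter send | traffic spike, viral social-media post) = 0.060900 / 0.721200 ≈ 0.0844

Pr[newsletter send | traffic spike, viral social-media post] ≈ 0.0844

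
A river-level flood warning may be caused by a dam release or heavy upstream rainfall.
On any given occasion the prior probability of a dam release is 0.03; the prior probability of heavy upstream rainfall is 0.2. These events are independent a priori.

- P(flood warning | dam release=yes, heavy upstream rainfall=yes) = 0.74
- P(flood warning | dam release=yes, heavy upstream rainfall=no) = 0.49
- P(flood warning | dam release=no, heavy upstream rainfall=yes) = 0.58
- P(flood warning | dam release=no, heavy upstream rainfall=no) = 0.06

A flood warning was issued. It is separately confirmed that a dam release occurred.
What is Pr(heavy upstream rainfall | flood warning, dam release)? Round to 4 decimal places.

P(flood warning | dam release) = 0.49*0.8 + 0.74*0.2 = 0.392000 + 0.148000 = 0.540000
Restricting to configurations with heavy upstream rainfall present: 0.74*0.2 = 0.148000.
Hence the posterior is 0.148000/0.540000 ≈ 0.2741.

Pr(heavy upstream rainfall | flood warning, dam release) ≈ 0.2741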